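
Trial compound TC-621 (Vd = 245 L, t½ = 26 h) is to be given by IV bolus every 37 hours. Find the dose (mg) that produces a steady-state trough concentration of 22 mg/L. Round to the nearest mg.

τ/t½ = 37/26 ≈ 1.4231, so f = (1/2)^(37/26) ≈ 0.372916.
Cmin,ss = (D/Vd)·f/(1−f), so D = Cmin,ss·Vd·(1−f)/f.
D = 22 × 245 × (1−f)/f ≈ 22 × 245 × 1.68157 ≈ 9063.66 mg.

9064 mg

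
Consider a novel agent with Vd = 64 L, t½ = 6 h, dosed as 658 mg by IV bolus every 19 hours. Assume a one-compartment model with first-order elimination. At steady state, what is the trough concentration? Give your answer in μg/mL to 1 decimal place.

τ/t½ = 19/6 ≈ 3.1667, so fraction remaining f = (1/2)^(19/6) ≈ 0.1114.
Each bolus raises the concentration by D/Vd = 658/64 ≈ 10.281 μg/mL.
Steady-state trough Cmin,ss = C₀·f/(1−f) ≈ 10.281 × 0.1114/0.8886 ≈ 1.289 μg/mL.

1.3 μg/mL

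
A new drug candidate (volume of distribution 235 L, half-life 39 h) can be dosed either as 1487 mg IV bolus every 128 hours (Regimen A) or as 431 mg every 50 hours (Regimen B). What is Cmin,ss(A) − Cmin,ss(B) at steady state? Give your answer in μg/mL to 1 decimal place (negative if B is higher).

Regimen A: f = (1/2)^(128/39) ≈ 0.1028; Cmin,ss = (1487/235)·f/(1−f) ≈ 0.725 μg/mL.
Regimen B: f = (1/2)^(50/39) ≈ 0.4112; Cmin,ss = (431/235)·f/(1−f) ≈ 1.281 μg/mL.
Difference ≈ 0.725 − 1.281 ≈ -0.556 μg/mL.

-0.6 μg/mL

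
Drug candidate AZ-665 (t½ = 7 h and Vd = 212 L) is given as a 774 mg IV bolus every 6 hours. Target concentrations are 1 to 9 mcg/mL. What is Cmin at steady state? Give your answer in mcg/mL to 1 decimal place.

4.5 mcg/mL

Over one 6-h interval, 6/7 ≈ 0.85714 half-lives elapse, leaving f ≈ 0.5520 of each dose.
Each bolus raises the concentration by D/Vd = 774/212 ≈ 3.651 mcg/mL.
Steady-state trough Cmin,ss = C₀·f/(1−f) ≈ 3.651 × 0.5520/0.4480 ≈ 4.499 mcg/mL.
Trough 4.5 mcg/mL vs MEC 1 mcg/mL: adequate.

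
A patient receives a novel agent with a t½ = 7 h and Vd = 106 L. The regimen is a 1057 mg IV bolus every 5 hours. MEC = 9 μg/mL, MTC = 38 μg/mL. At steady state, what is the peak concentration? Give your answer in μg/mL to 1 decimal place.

k = ln2/t½ = ln2/7 ≈ 0.099021 h⁻¹; fraction remaining f = e^(−kτ) = e^(−0.099021×5) ≈ 0.6095.
Accumulation ratio R = 1/(1 − f) ≈ 1/0.3905 ≈ 2.5608.
Each bolus raises the concentration by D/Vd = 1057/106 ≈ 9.972 μg/mL.
Steady-state peak Cmax,ss = C₀·R ≈ 9.972 × 2.5608 ≈ 25.536 μg/mL.
Peak 25.5 μg/mL vs MTC 38 μg/mL: below toxic threshold.

25.5 μg/mL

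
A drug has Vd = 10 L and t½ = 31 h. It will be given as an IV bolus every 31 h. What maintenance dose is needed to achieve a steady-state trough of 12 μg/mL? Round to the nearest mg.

τ/t½ = 31/31 ≈ 1, so f = (1/2)^(31/31) ≈ 0.500000.
Cmin,ss = (D/Vd)·f/(1−f), so D = Cmin,ss·Vd·(1−f)/f.
D = 12 × 10 × (1−f)/f ≈ 12 × 10 × 1.00000 ≈ 120.00 mg.

120 mg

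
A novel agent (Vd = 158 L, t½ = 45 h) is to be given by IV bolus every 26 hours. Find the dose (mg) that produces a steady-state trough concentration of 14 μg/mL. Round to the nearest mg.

1090 mg

τ/t½ = 26/45 ≈ 0.57778, so f = (1/2)^(26/45) ≈ 0.669995.
Cmin,ss = (D/Vd)·f/(1−f), so D = Cmin,ss·Vd·(1−f)/f.
D = 14 × 158 × (1−f)/f ≈ 14 × 158 × 0.49255 ≈ 1089.52 mg.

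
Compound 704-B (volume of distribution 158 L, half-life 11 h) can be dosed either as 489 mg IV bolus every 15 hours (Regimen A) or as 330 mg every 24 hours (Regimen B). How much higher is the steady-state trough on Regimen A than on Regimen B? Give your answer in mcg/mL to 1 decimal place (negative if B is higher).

Regimen A: f = (1/2)^(15/11) ≈ 0.3886; Cmin,ss = (489/158)·f/(1−f) ≈ 1.967 mcg/mL.
Regimen B: f = (1/2)^(24/11) ≈ 0.2204; Cmin,ss = (330/158)·f/(1−f) ≈ 0.590 mcg/mL.
Difference ≈ 1.967 − 0.590 ≈ 1.377 mcg/mL.

1.4 mcg/mL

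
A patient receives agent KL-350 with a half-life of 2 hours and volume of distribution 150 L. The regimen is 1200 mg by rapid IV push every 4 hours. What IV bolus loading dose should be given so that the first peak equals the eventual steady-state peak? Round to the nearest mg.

f = (1/2)^(4/2) ≈ 0.250000; accumulation ratio R = 1/(1−f) ≈ 1.33333.
Loading dose to hit Cmax,ss on first dose: D_load = D_maint·R ≈ 1200 × 1.33333 ≈ 1600.00 mg.

1600 mg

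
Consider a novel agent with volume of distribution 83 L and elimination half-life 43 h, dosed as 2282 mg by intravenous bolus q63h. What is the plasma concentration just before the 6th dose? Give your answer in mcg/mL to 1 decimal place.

15.5 mcg/mL

f = (1/2)^(τ/t½) = (1/2)^(63/43) ≈ 0.3622.
C₀ = D/Vd = 2282/83 ≈ 27.494 mcg/mL.
Before the 6th dose, 5 doses have been given. Superposition: Cmin = C₀·(f + f² + … + f^5).
≈ 27.494 × (0.3622 + 0.1312 + 0.0475 + 0.0172 + 0.0062) ≈ 27.494 × 0.5643 ≈ 15.515 mcg/mL.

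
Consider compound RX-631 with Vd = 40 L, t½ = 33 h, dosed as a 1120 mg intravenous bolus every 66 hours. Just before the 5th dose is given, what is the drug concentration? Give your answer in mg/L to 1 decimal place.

f = (1/2)^(τ/t½) = (1/2)^(66/33) ≈ 0.2500.
C₀ = D/Vd = 1120/40 ≈ 28.000 mg/L.
Before the 5th dose, 4 doses have been given. Superposition: Cmin = C₀·(f + f² + … + f^4).
≈ 28.000 × (0.2500 + 0.0625 + 0.0156 + 0.0039) ≈ 28.000 × 0.3320 ≈ 9.296 mg/L.

9.3 mg/L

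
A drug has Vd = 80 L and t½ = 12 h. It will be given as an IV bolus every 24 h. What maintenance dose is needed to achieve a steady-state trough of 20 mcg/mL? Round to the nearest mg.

τ/t½ = 24/12 ≈ 2, so f = (1/2)^(24/12) ≈ 0.250000.
Cmin,ss = (D/Vd)·f/(1−f), so D = Cmin,ss·Vd·(1−f)/f.
D = 20 × 80 × (1−f)/f ≈ 20 × 80 × 3.00000 ≈ 4800.00 mg.

4800 mg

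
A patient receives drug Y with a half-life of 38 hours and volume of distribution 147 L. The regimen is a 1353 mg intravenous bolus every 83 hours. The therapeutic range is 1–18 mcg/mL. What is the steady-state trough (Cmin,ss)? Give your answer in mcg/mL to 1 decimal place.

Over one 83-h interval, 83/38 ≈ 2.1842 half-lives elapse, leaving f ≈ 0.2200 of each dose.
Accumulation ratio R = 1/(1 − f) ≈ 1/0.7800 ≈ 1.2821.
Single-dose peak C₀ = D/Vd = 1353/147 ≈ 9.204 mcg/mL.
Cmax,ss = C₀/(1 − f) ≈ 9.204/0.7800 ≈ 11.800 mcg/mL.
Steady-state trough Cmin,ss = Cmax,ss·f ≈ 11.800 × 0.2200 ≈ 2.596 mcg/mL.
Trough 2.6 mcg/mL vs MEC 1 mcg/mL: adequate.

2.6 mcg/mL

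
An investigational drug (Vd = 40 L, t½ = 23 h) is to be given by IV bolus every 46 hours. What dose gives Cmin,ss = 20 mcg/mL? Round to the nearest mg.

2400 mg

τ/t½ = 46/23 ≈ 2, so f = (1/2)^(46/23) ≈ 0.250000.
Cmin,ss = (D/Vd)·f/(1−f), so D = Cmin,ss·Vd·(1−f)/f.
D = 20 × 40 × (1−f)/f ≈ 20 × 40 × 3.00000 ≈ 2400.00 mg.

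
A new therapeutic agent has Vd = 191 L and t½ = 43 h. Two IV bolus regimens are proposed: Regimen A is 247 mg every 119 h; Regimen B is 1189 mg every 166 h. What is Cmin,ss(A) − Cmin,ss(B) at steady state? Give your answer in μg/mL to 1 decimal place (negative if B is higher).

-0.2 μg/mL

Regimen A: f = (1/2)^(119/43) ≈ 0.1469; Cmin,ss = (247/191)·f/(1−f) ≈ 0.223 μg/mL.
Regimen B: f = (1/2)^(166/43) ≈ 0.0688; Cmin,ss = (1189/191)·f/(1−f) ≈ 0.460 μg/mL.
Difference ≈ 0.223 − 0.460 ≈ -0.237 μg/mL.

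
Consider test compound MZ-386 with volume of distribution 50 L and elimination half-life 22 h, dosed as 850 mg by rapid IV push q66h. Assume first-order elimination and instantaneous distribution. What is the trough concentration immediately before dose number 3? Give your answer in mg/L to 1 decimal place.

f = (1/2)^(τ/t½) = (1/2)^(66/22) ≈ 0.1250.
C₀ = D/Vd = 850/50 ≈ 17.000 mg/L.
Before the 3rd dose, 2 doses have been given. Superposition: Cmin = C₀·(f + f²).
≈ 17.000 × (0.1250 + 0.0156) ≈ 17.000 × 0.1406 ≈ 2.390 mg/L.

2.4 mg/L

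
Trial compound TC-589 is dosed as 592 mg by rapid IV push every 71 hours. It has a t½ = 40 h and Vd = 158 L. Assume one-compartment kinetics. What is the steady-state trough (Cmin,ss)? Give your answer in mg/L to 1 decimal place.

τ/t½ = 71/40 ≈ 1.775, so fraction remaining f = (1/2)^(71/40) ≈ 0.2922.
Accumulation ratio R = 1/(1 − f) ≈ 1/0.7078 ≈ 1.4128.
Each bolus raises the concentration by D/Vd = 592/158 ≈ 3.747 mg/L.
Cmax,ss = C₀/(1 − f) ≈ 3.747/0.7078 ≈ 5.294 mg/L.
Steady-state trough Cmin,ss = Cmax,ss·f ≈ 5.294 × 0.2922 ≈ 1.547 mg/L.

1.5 mg/L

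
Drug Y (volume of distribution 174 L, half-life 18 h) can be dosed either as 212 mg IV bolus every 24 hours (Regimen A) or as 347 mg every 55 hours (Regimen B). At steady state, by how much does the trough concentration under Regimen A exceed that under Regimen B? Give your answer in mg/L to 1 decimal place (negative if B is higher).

0.5 mg/L

Regimen A: f = (1/2)^(24/18) ≈ 0.3969; Cmin,ss = (212/174)·f/(1−f) ≈ 0.802 mg/L.
Regimen B: f = (1/2)^(55/18) ≈ 0.1203; Cmin,ss = (347/174)·f/(1−f) ≈ 0.273 mg/L.
Difference ≈ 0.802 − 0.273 ≈ 0.529 mg/L.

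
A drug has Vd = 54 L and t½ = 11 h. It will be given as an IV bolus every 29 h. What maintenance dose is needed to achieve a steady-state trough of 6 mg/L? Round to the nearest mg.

τ/t½ = 29/11 ≈ 2.6364, so f = (1/2)^(29/11) ≈ 0.160833.
Cmin,ss = (D/Vd)·f/(1−f), so D = Cmin,ss·Vd·(1−f)/f.
D = 6 × 54 × (1−f)/f ≈ 6 × 54 × 5.21763 ≈ 1690.51 mg.

1691 mg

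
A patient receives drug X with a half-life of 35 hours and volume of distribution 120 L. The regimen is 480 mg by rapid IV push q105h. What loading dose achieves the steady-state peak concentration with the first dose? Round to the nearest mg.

f = (1/2)^(105/35) ≈ 0.125000; accumulation ratio R = 1/(1−f) ≈ 1.14286.
Loading dose to hit Cmax,ss on first dose: D_load = D_maint·R ≈ 480 × 1.14286 ≈ 548.57 mg.

549 mg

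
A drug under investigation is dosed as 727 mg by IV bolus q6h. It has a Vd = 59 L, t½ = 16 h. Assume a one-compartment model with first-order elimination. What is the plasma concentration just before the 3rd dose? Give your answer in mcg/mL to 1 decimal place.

f = (1/2)^(τ/t½) = (1/2)^(6/16) ≈ 0.7711.
C₀ = D/Vd = 727/59 ≈ 12.322 mcg/mL.
Before the 3rd dose, 2 doses have been given. Superposition: Cmin = C₀·(f + f²).
≈ 12.322 × (0.7711 + 0.5946) ≈ 12.322 × 1.3657 ≈ 16.828 mcg/mL.

16.8 mcg/mL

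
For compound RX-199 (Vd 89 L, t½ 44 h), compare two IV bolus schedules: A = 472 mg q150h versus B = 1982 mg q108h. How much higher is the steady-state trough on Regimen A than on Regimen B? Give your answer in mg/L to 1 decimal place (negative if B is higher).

Regimen A: f = (1/2)^(150/44) ≈ 0.0941; Cmin,ss = (472/89)·f/(1−f) ≈ 0.551 mg/L.
Regimen B: f = (1/2)^(108/44) ≈ 0.1824; Cmin,ss = (1982/89)·f/(1−f) ≈ 4.968 mg/L.
Difference ≈ 0.551 − 4.968 ≈ -4.417 mg/L.

-4.4 mg/L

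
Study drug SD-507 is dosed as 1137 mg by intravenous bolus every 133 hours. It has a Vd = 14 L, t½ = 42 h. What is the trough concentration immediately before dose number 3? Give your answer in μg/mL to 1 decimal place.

f = (1/2)^(τ/t½) = (1/2)^(133/42) ≈ 0.1114.
C₀ = D/Vd = 1137/14 ≈ 81.214 μg/mL.
Before the 3rd dose, 2 doses have been given. Superposition: Cmin = C₀·(f + f²).
≈ 81.214 × (0.1114 + 0.0124) ≈ 81.214 × 0.1238 ≈ 10.054 μg/mL.

10.1 μg/mL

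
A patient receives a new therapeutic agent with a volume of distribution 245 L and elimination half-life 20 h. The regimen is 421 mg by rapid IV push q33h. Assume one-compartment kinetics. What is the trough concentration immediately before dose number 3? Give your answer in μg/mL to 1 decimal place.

0.7 μg/mL

f = (1/2)^(τ/t½) = (1/2)^(33/20) ≈ 0.3186.
C₀ = D/Vd = 421/245 ≈ 1.718 μg/mL.
Before the 3rd dose, 2 doses have been given. Superposition: Cmin = C₀·(f + f²).
≈ 1.718 × (0.3186 + 0.1015) ≈ 1.718 × 0.4201 ≈ 0.722 μg/mL.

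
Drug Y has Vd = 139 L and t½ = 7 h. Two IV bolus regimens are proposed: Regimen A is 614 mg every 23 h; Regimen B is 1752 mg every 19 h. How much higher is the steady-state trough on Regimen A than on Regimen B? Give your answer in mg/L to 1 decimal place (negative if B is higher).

-1.8 mg/L

Regimen A: f = (1/2)^(23/7) ≈ 0.1025; Cmin,ss = (614/139)·f/(1−f) ≈ 0.504 mg/L.
Regimen B: f = (1/2)^(19/7) ≈ 0.1524; Cmin,ss = (1752/139)·f/(1−f) ≈ 2.266 mg/L.
Difference ≈ 0.504 − 2.266 ≈ -1.762 mg/L.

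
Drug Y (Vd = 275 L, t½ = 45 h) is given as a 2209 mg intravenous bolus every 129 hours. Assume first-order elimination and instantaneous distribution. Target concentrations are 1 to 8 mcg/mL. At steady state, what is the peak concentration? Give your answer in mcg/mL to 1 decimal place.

Over one 129-h interval, 129/45 ≈ 2.8667 half-lives elapse, leaving f ≈ 0.1371 of each dose.
At steady state, accumulation factor R = 1/(1 − e^(−kτ)) ≈ 1.1589.
Each bolus raises the concentration by D/Vd = 2209/275 ≈ 8.033 mcg/mL.
Steady-state peak Cmax,ss = C₀·R ≈ 8.033 × 1.1589 ≈ 9.309 mcg/mL.
Peak 9.3 mcg/mL vs MTC 8 mcg/mL: exceeds toxic threshold.

9.3 mcg/mL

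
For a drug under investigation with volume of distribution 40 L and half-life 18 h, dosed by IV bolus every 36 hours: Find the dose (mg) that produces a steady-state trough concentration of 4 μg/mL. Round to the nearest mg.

480 mg

τ/t½ = 36/18 ≈ 2, so f = (1/2)^(36/18) ≈ 0.250000.
Cmin,ss = (D/Vd)·f/(1−f), so D = Cmin,ss·Vd·(1−f)/f.
D = 4 × 40 × (1−f)/f ≈ 4 × 40 × 3.00000 ≈ 480.00 mg.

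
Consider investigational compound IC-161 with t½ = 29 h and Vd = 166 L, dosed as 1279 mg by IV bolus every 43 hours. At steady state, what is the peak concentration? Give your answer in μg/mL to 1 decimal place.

12.0 μg/mL

Over one 43-h interval, 43/29 ≈ 1.4828 half-lives elapse, leaving f ≈ 0.3578 of each dose.
Accumulation ratio R = 1/(1 − f) ≈ 1/0.6422 ≈ 1.5571.
Each bolus raises the concentration by D/Vd = 1279/166 ≈ 7.705 μg/mL.
Steady-state peak Cmax,ss = C₀·R ≈ 7.705 × 1.5571 ≈ 11.997 μg/mL.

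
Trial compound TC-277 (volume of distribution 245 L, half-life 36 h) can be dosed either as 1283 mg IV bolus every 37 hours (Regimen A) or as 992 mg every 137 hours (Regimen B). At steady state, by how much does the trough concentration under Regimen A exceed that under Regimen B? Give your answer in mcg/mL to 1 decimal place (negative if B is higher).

4.7 mcg/mL

Regimen A: f = (1/2)^(37/36) ≈ 0.4905; Cmin,ss = (1283/245)·f/(1−f) ≈ 5.041 mcg/mL.
Regimen B: f = (1/2)^(137/36) ≈ 0.0715; Cmin,ss = (992/245)·f/(1−f) ≈ 0.312 mcg/mL.
Difference ≈ 5.041 − 0.312 ≈ 4.729 mcg/mL.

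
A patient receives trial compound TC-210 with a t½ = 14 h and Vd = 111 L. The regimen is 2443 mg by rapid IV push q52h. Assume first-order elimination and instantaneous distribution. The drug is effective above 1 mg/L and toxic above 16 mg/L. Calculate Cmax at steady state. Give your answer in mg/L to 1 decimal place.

k = ln2/t½ = ln2/14 ≈ 0.049511 h⁻¹; fraction remaining f = e^(−kτ) = e^(−0.049511×52) ≈ 0.0762.
Accumulation ratio R = 1/(1 − f) ≈ 1/0.9238 ≈ 1.0825.
Single-dose peak C₀ = D/Vd = 2443/111 ≈ 22.009 mg/L.
Steady-state peak Cmax,ss = C₀·R ≈ 22.009 × 1.0825 ≈ 23.825 mg/L.
Peak 23.8 mg/L vs MTC 16 mg/L: exceeds toxic threshold.

23.8 mg/L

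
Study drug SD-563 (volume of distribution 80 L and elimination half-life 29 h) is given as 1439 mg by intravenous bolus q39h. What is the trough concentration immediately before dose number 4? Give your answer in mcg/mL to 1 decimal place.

f = (1/2)^(τ/t½) = (1/2)^(39/29) ≈ 0.3937.
C₀ = D/Vd = 1439/80 ≈ 17.988 mcg/mL.
Before the 4th dose, 3 doses have been given. Superposition: Cmin = C₀·(f + f² + … + f^3).
≈ 17.988 × (0.3937 + 0.1550 + 0.0610) ≈ 17.988 × 0.6097 ≈ 10.967 mcg/mL.

11.0 mcg/mL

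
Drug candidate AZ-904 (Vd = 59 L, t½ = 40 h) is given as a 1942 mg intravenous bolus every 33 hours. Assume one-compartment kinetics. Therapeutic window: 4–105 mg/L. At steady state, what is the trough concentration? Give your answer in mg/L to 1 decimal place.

42.7 mg/L

k = ln2/t½ = ln2/40 ≈ 0.017329 h⁻¹; fraction remaining f = e^(−kτ) = e^(−0.017329×33) ≈ 0.5645.
At steady state, accumulation factor R = 1/(1 − e^(−kτ)) ≈ 2.2962.
Single-dose peak C₀ = D/Vd = 1942/59 ≈ 32.915 mg/L.
Steady-state peak Cmax,ss = C₀·R ≈ 32.915 × 2.2962 ≈ 75.579 mg/L.
Steady-state trough Cmin,ss = Cmax,ss·f ≈ 75.579 × 0.5645 ≈ 42.664 mg/L.
Trough 42.7 mg/L vs MEC 4 mg/L: adequate.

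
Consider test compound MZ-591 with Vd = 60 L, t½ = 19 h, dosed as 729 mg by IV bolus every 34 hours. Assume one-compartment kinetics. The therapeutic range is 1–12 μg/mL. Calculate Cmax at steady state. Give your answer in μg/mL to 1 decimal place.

τ/t½ = 34/19 ≈ 1.7895, so fraction remaining f = (1/2)^(34/19) ≈ 0.2893.
Accumulation ratio R = 1/(1 − f) ≈ 1/0.7107 ≈ 1.4071.
Single-dose peak C₀ = D/Vd = 729/60 ≈ 12.150 μg/mL.
Steady-state peak Cmax,ss = C₀·R ≈ 12.150 × 1.4071 ≈ 17.096 μg/mL.
Peak 17.1 μg/mL vs MTC 12 μg/mL: exceeds toxic threshold.

17.1 μg/mL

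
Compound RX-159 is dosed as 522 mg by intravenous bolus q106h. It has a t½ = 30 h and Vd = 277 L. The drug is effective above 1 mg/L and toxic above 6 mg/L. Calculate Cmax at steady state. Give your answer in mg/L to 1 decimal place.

Over one 106-h interval, 106/30 ≈ 3.5333 half-lives elapse, leaving f ≈ 0.0864 of each dose.
Accumulation ratio R = 1/(1 − f) ≈ 1/0.9136 ≈ 1.0946.
Each bolus raises the concentration by D/Vd = 522/277 ≈ 1.884 mg/L.
Steady-state peak Cmax,ss = C₀·R ≈ 1.884 × 1.0946 ≈ 2.062 mg/L.
Peak 2.1 mg/L vs MTC 6 mg/L: below toxic threshold.

2.1 mg/L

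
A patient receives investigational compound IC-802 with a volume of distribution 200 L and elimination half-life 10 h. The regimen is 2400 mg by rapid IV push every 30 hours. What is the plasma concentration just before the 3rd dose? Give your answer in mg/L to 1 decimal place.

f = (1/2)^(τ/t½) = (1/2)^(30/10) ≈ 0.1250.
C₀ = D/Vd = 2400/200 ≈ 12.000 mg/L.
Before the 3rd dose, 2 doses have been given. Superposition: Cmin = C₀·(f + f²).
≈ 12.000 × (0.1250 + 0.0156) ≈ 12.000 × 0.1406 ≈ 1.687 mg/L.

1.7 mg/L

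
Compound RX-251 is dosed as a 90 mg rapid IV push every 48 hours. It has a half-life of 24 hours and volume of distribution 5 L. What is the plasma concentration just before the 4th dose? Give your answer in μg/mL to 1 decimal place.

f = (1/2)^(τ/t½) = (1/2)^(48/24) ≈ 0.2500.
C₀ = D/Vd = 90/5 ≈ 18.000 μg/mL.
Before the 4th dose, 3 doses have been given. Superposition: Cmin = C₀·(f + f² + … + f^3).
≈ 18.000 × (0.2500 + 0.0625 + 0.0156) ≈ 18.000 × 0.3281 ≈ 5.906 μg/mL.

5.9 μg/mL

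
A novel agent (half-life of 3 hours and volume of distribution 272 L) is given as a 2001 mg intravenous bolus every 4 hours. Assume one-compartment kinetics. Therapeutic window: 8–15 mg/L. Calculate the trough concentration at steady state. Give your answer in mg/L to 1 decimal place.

k = ln2/t½ = ln2/3 ≈ 0.231049 h⁻¹; fraction remaining f = e^(−kτ) = e^(−0.231049×4) ≈ 0.3969.
Each bolus raises the concentration by D/Vd = 2001/272 ≈ 7.357 mg/L.
Steady-state trough Cmin,ss = C₀·f/(1−f) ≈ 7.357 × 0.3969/0.6031 ≈ 4.842 mg/L.
Trough 4.8 mg/L vs MEC 8 mg/L: subtherapeutic.

4.8 mg/L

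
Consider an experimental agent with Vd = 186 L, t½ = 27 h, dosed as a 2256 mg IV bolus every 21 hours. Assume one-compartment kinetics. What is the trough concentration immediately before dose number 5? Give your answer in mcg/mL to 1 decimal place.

15.0 mcg/mL

f = (1/2)^(τ/t½) = (1/2)^(21/27) ≈ 0.5833.
C₀ = D/Vd = 2256/186 ≈ 12.129 mcg/mL.
Before the 5th dose, 4 doses have been given. Superposition: Cmin = C₀·(f + f² + … + f^4).
≈ 12.129 × (0.5833 + 0.3402 + 0.1985 + 0.1158) ≈ 12.129 × 1.2378 ≈ 15.013 mcg/mL.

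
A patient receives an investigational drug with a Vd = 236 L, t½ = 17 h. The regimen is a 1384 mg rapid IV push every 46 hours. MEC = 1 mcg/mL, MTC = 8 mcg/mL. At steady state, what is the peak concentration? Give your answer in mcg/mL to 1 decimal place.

6.9 mcg/mL

Over one 46-h interval, 46/17 ≈ 2.7059 half-lives elapse, leaving f ≈ 0.1533 of each dose.
Accumulation ratio R = 1/(1 − f) ≈ 1/0.8467 ≈ 1.1811.
Single-dose peak C₀ = D/Vd = 1384/236 ≈ 5.864 mcg/mL.
Cmax,ss = C₀/(1 − f) ≈ 5.864/0.8467 ≈ 6.926 mcg/mL.
Peak 6.9 mcg/mL vs MTC 8 mcg/mL: below toxic threshold.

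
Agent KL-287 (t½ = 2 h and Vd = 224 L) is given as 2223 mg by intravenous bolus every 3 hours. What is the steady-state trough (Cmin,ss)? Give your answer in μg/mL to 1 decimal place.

5.4 μg/mL

k = ln2/t½ = ln2/2 ≈ 0.346574 h⁻¹; fraction remaining f = e^(−kτ) = e^(−0.346574×3) ≈ 0.3536.
At steady state, accumulation factor R = 1/(1 − e^(−kτ)) ≈ 1.5470.
Each bolus raises the concentration by D/Vd = 2223/224 ≈ 9.924 μg/mL.
Cmax,ss = C₀/(1 − f) ≈ 9.924/0.6464 ≈ 15.353 μg/mL.
One interval later, Cmin,ss = Cmax,ss·e^(−kτ) ≈ 15.353 × 0.3536 ≈ 5.429 μg/mL.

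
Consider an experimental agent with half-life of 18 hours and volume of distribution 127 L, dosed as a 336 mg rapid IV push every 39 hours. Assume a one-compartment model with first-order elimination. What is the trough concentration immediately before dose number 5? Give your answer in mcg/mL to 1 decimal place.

f = (1/2)^(τ/t½) = (1/2)^(39/18) ≈ 0.2227.
C₀ = D/Vd = 336/127 ≈ 2.646 mcg/mL.
Before the 5th dose, 4 doses have been given. Superposition: Cmin = C₀·(f + f² + … + f^4).
≈ 2.646 × (0.2227 + 0.0496 + 0.0110 + 0.0025) ≈ 2.646 × 0.2858 ≈ 0.756 mcg/mL.

0.8 mcg/mL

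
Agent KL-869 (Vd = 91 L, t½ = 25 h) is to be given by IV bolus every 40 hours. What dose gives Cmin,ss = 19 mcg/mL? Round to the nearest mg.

τ/t½ = 40/25 ≈ 1.6, so f = (1/2)^(40/25) ≈ 0.329877.
Cmin,ss = (D/Vd)·f/(1−f), so D = Cmin,ss·Vd·(1−f)/f.
D = 19 × 91 × (1−f)/f ≈ 19 × 91 × 2.03143 ≈ 3512.34 mg.

3512 mg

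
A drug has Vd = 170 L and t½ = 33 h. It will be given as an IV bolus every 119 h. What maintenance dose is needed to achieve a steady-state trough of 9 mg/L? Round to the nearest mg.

17100 mg

τ/t½ = 119/33 ≈ 3.6061, so f = (1/2)^(119/33) ≈ 0.082124.
Cmin,ss = (D/Vd)·f/(1−f), so D = Cmin,ss·Vd·(1−f)/f.
D = 9 × 170 × (1−f)/f ≈ 9 × 170 × 11.17671 ≈ 17100.37 mg.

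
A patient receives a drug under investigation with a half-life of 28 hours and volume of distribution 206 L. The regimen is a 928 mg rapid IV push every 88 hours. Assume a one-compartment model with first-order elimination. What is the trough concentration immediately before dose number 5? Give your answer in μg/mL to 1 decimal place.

0.6 μg/mL

f = (1/2)^(τ/t½) = (1/2)^(88/28) ≈ 0.1132.
C₀ = D/Vd = 928/206 ≈ 4.505 μg/mL.
Before the 5th dose, 4 doses have been given. Superposition: Cmin = C₀·(f + f² + … + f^4).
≈ 4.505 × (0.1132 + 0.0128 + 0.0015 + 0.0002) ≈ 4.505 × 0.1277 ≈ 0.575 μg/mL.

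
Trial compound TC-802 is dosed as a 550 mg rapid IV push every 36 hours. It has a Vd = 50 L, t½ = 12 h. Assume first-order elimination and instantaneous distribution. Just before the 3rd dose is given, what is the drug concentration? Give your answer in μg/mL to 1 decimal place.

f = (1/2)^(τ/t½) = (1/2)^(36/12) ≈ 0.1250.
C₀ = D/Vd = 550/50 ≈ 11.000 μg/mL.
Before the 3rd dose, 2 doses have been given. Superposition: Cmin = C₀·(f + f²).
≈ 11.000 × (0.1250 + 0.0156) ≈ 11.000 × 0.1406 ≈ 1.547 μg/mL.

1.5 μg/mL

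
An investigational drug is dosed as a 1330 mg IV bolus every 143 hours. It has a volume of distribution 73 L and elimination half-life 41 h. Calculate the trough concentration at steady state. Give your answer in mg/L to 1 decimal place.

k = ln2/t½ = ln2/41 ≈ 0.016906 h⁻¹; fraction remaining f = e^(−kτ) = e^(−0.016906×143) ≈ 0.0891.
Accumulation ratio R = 1/(1 − f) ≈ 1/0.9109 ≈ 1.0978.
Single-dose peak C₀ = D/Vd = 1330/73 ≈ 18.219 mg/L.
Cmax,ss = C₀/(1 − f) ≈ 18.219/0.9109 ≈ 20.001 mg/L.
One interval later, Cmin,ss = Cmax,ss·e^(−kτ) ≈ 20.001 × 0.0891 ≈ 1.782 mg/L.

1.8 mg/L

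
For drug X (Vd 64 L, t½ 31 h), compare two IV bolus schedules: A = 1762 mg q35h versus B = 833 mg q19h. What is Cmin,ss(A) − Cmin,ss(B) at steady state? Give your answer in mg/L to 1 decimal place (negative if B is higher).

Regimen A: f = (1/2)^(35/31) ≈ 0.4572; Cmin,ss = (1762/64)·f/(1−f) ≈ 23.190 mg/L.
Regimen B: f = (1/2)^(19/31) ≈ 0.6539; Cmin,ss = (833/64)·f/(1−f) ≈ 24.591 mg/L.
Difference ≈ 23.190 − 24.591 ≈ -1.401 mg/L.

-1.4 mg/L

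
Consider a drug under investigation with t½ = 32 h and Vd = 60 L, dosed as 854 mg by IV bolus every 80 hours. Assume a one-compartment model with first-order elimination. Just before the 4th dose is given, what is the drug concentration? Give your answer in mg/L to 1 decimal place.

f = (1/2)^(τ/t½) = (1/2)^(80/32) ≈ 0.1768.
C₀ = D/Vd = 854/60 ≈ 14.233 mg/L.
Before the 4th dose, 3 doses have been given. Superposition: Cmin = C₀·(f + f² + … + f^3).
≈ 14.233 × (0.1768 + 0.0313 + 0.0055) ≈ 14.233 × 0.2136 ≈ 3.040 mg/L.

3.0 mg/L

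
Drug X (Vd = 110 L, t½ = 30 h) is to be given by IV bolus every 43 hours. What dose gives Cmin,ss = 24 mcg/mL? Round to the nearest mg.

4490 mg

τ/t½ = 43/30 ≈ 1.4333, so f = (1/2)^(43/30) ≈ 0.370274.
Cmin,ss = (D/Vd)·f/(1−f), so D = Cmin,ss·Vd·(1−f)/f.
D = 24 × 110 × (1−f)/f ≈ 24 × 110 × 1.70070 ≈ 4489.85 mg.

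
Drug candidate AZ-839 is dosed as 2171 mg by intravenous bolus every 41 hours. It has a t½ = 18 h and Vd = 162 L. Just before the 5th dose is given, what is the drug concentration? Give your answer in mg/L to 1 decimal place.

f = (1/2)^(τ/t½) = (1/2)^(41/18) ≈ 0.2062.
C₀ = D/Vd = 2171/162 ≈ 13.401 mg/L.
Before the 5th dose, 4 doses have been given. Superposition: Cmin = C₀·(f + f² + … + f^4).
≈ 13.401 × (0.2062 + 0.0425 + 0.0088 + 0.0018) ≈ 13.401 × 0.2593 ≈ 3.475 mg/L.

3.5 mg/L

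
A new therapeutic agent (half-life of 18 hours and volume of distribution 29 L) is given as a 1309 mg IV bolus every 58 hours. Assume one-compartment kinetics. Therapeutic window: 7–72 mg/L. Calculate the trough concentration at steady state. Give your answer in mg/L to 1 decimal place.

5.4 mg/L

Over one 58-h interval, 58/18 ≈ 3.2222 half-lives elapse, leaving f ≈ 0.1072 of each dose.
At steady state, accumulation factor R = 1/(1 − e^(−kτ)) ≈ 1.1201.
Each bolus raises the concentration by D/Vd = 1309/29 ≈ 45.138 mg/L.
Steady-state peak Cmax,ss = C₀·R ≈ 45.138 × 1.1201 ≈ 50.559 mg/L.
Steady-state trough Cmin,ss = Cmax,ss·f ≈ 50.559 × 0.1072 ≈ 5.420 mg/L.
Trough 5.4 mg/L vs MEC 7 mg/L: subtherapeutic.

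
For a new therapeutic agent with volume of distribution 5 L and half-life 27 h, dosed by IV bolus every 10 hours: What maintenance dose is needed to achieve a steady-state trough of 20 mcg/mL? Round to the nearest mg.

τ/t½ = 10/27 ≈ 0.37037, so f = (1/2)^(10/27) ≈ 0.773584.
Cmin,ss = (D/Vd)·f/(1−f), so D = Cmin,ss·Vd·(1−f)/f.
D = 20 × 5 × (1−f)/f ≈ 20 × 5 × 0.29268 ≈ 29.27 mg.

29 mg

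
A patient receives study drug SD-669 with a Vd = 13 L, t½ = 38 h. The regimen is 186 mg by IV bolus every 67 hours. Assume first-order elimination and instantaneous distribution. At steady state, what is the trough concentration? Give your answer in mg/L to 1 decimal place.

τ/t½ = 67/38 ≈ 1.7632, so fraction remaining f = (1/2)^(67/38) ≈ 0.2946.
At steady state, accumulation factor R = 1/(1 − e^(−kτ)) ≈ 1.4176.
Each bolus raises the concentration by D/Vd = 186/13 ≈ 14.308 mg/L.
Steady-state peak Cmax,ss = C₀·R ≈ 14.308 × 1.4176 ≈ 20.283 mg/L.
Steady-state trough Cmin,ss = Cmax,ss·f ≈ 20.283 × 0.2946 ≈ 5.975 mg/L.

6.0 mg/L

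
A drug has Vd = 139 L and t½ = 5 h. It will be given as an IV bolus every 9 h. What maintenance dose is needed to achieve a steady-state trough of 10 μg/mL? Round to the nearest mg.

3450 mg

τ/t½ = 9/5 ≈ 1.8, so f = (1/2)^(9/5) ≈ 0.287175.
Cmin,ss = (D/Vd)·f/(1−f), so D = Cmin,ss·Vd·(1−f)/f.
D = 10 × 139 × (1−f)/f ≈ 10 × 139 × 2.48220 ≈ 3450.26 mg.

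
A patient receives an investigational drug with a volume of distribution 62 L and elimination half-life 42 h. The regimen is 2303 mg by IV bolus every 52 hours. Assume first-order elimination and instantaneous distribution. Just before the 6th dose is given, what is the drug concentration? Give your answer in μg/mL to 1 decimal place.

27.0 μg/mL

f = (1/2)^(τ/t½) = (1/2)^(52/42) ≈ 0.4239.
C₀ = D/Vd = 2303/62 ≈ 37.145 μg/mL.
Before the 6th dose, 5 doses have been given. Superposition: Cmin = C₀·(f + f² + … + f^5).
≈ 37.145 × (0.4239 + 0.1797 + 0.0762 + 0.0323 + 0.0137) ≈ 37.145 × 0.7258 ≈ 26.960 μg/mL.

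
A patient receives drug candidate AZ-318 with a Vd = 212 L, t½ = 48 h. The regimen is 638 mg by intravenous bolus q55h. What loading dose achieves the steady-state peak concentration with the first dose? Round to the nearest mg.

f = (1/2)^(55/48) ≈ 0.451929; accumulation ratio R = 1/(1−f) ≈ 1.82458.
Loading dose to hit Cmax,ss on first dose: D_load = D_maint·R ≈ 638 × 1.82458 ≈ 1164.08 mg.

1164 mg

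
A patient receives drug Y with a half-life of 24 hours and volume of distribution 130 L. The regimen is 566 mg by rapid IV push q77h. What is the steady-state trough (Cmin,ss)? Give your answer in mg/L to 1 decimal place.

Over one 77-h interval, 77/24 ≈ 3.2083 half-lives elapse, leaving f ≈ 0.1082 of each dose.
Accumulation ratio R = 1/(1 − f) ≈ 1/0.8918 ≈ 1.1213.
Single-dose peak C₀ = D/Vd = 566/130 ≈ 4.354 mg/L.
Steady-state peak Cmax,ss = C₀·R ≈ 4.354 × 1.1213 ≈ 4.882 mg/L.
One interval later, Cmin,ss = Cmax,ss·e^(−kτ) ≈ 4.882 × 0.1082 ≈ 0.528 mg/L.

0.5 mg/L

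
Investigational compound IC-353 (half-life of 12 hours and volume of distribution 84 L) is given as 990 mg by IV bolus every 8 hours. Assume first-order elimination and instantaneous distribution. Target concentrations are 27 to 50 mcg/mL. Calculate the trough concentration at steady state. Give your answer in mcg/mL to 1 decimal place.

20.1 mcg/mL

k = ln2/t½ = ln2/12 ≈ 0.057762 h⁻¹; fraction remaining f = e^(−kτ) = e^(−0.057762×8) ≈ 0.6300.
Accumulation ratio R = 1/(1 − f) ≈ 1/0.3700 ≈ 2.7027.
Each bolus raises the concentration by D/Vd = 990/84 ≈ 11.786 mcg/mL.
Cmax,ss = C₀/(1 − f) ≈ 11.786/0.3700 ≈ 31.854 mcg/mL.
Steady-state trough Cmin,ss = Cmax,ss·f ≈ 31.854 × 0.6300 ≈ 20.068 mcg/mL.
Trough 20.1 mcg/mL vs MEC 27 mcg/mL: subtherapeutic.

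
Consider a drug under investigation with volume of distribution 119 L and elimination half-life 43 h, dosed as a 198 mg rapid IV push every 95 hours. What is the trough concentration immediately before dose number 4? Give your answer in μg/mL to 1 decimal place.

f = (1/2)^(τ/t½) = (1/2)^(95/43) ≈ 0.2162.
C₀ = D/Vd = 198/119 ≈ 1.664 μg/mL.
Before the 4th dose, 3 doses have been given. Superposition: Cmin = C₀·(f + f² + … + f^3).
≈ 1.664 × (0.2162 + 0.0467 + 0.0101) ≈ 1.664 × 0.2730 ≈ 0.454 μg/mL.

0.5 μg/mL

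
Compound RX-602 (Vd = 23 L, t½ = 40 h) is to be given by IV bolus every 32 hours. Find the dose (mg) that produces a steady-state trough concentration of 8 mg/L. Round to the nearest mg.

136 mg

τ/t½ = 32/40 ≈ 0.8, so f = (1/2)^(32/40) ≈ 0.574349.
Cmin,ss = (D/Vd)·f/(1−f), so D = Cmin,ss·Vd·(1−f)/f.
D = 8 × 23 × (1−f)/f ≈ 8 × 23 × 0.74110 ≈ 136.36 mg.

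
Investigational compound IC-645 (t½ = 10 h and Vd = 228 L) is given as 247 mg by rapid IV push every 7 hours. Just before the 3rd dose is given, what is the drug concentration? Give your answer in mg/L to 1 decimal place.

f = (1/2)^(τ/t½) = (1/2)^(7/10) ≈ 0.6156.
C₀ = D/Vd = 247/228 ≈ 1.083 mg/L.
Before the 3rd dose, 2 doses have been given. Superposition: Cmin = C₀·(f + f²).
≈ 1.083 × (0.6156 + 0.3790) ≈ 1.083 × 0.9946 ≈ 1.077 mg/L.

1.1 mg/L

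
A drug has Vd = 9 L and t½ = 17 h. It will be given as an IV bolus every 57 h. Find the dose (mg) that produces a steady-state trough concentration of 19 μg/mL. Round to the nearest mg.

τ/t½ = 57/17 ≈ 3.3529, so f = (1/2)^(57/17) ≈ 0.097873.
Cmin,ss = (D/Vd)·f/(1−f), so D = Cmin,ss·Vd·(1−f)/f.
D = 19 × 9 × (1−f)/f ≈ 19 × 9 × 9.21732 ≈ 1576.16 mg.

1576 mg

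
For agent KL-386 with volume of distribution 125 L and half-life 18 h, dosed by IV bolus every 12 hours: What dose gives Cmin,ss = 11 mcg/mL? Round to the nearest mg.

808 mg

τ/t½ = 12/18 ≈ 0.66667, so f = (1/2)^(12/18) ≈ 0.629961.
Cmin,ss = (D/Vd)·f/(1−f), so D = Cmin,ss·Vd·(1−f)/f.
D = 11 × 125 × (1−f)/f ≈ 11 × 125 × 0.58740 ≈ 807.68 mg.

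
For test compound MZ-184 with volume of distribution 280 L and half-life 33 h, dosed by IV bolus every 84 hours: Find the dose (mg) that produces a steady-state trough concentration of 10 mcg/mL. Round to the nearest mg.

τ/t½ = 84/33 ≈ 2.5455, so f = (1/2)^(84/33) ≈ 0.171294.
Cmin,ss = (D/Vd)·f/(1−f), so D = Cmin,ss·Vd·(1−f)/f.
D = 10 × 280 × (1−f)/f ≈ 10 × 280 × 4.83792 ≈ 13546.18 mg.

13546 mg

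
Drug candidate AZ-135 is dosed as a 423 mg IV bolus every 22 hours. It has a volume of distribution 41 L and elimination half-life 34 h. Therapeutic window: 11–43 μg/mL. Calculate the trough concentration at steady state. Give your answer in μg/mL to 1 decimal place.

k = ln2/t½ = ln2/34 ≈ 0.020387 h⁻¹; fraction remaining f = e^(−kτ) = e^(−0.020387×22) ≈ 0.6386.
Accumulation ratio R = 1/(1 − f) ≈ 1/0.3614 ≈ 2.7670.
Each bolus raises the concentration by D/Vd = 423/41 ≈ 10.317 μg/mL.
Steady-state peak Cmax,ss = C₀·R ≈ 10.317 × 2.7670 ≈ 28.547 μg/mL.
Steady-state trough Cmin,ss = Cmax,ss·f ≈ 28.547 × 0.6386 ≈ 18.230 μg/mL.
Trough 18.2 μg/mL vs MEC 11 μg/mL: adequate.

18.2 μg/mL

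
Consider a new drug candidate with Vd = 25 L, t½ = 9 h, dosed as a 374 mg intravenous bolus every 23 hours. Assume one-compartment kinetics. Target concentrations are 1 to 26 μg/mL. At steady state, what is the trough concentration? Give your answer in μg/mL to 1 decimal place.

3.1 μg/mL

τ/t½ = 23/9 ≈ 2.5556, so fraction remaining f = (1/2)^(23/9) ≈ 0.1701.
Accumulation ratio R = 1/(1 − f) ≈ 1/0.8299 ≈ 1.2050.
Each bolus raises the concentration by D/Vd = 374/25 ≈ 14.960 μg/mL.
Cmax,ss = C₀/(1 − f) ≈ 14.960/0.8299 ≈ 18.026 μg/mL.
Steady-state trough Cmin,ss = Cmax,ss·f ≈ 18.026 × 0.1701 ≈ 3.066 μg/mL.
Trough 3.1 μg/mL vs MEC 1 μg/mL: adequate.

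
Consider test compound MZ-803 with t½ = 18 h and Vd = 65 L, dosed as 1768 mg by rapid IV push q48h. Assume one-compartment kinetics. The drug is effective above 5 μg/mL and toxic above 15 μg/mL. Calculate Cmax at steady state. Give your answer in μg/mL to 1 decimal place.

32.3 μg/mL

k = ln2/t½ = ln2/18 ≈ 0.038508 h⁻¹; fraction remaining f = e^(−kτ) = e^(−0.038508×48) ≈ 0.1575.
Accumulation ratio R = 1/(1 − f) ≈ 1/0.8425 ≈ 1.1869.
Each bolus raises the concentration by D/Vd = 1768/65 ≈ 27.200 μg/mL.
Cmax,ss = C₀/(1 − f) ≈ 27.200/0.8425 ≈ 32.285 μg/mL.
Peak 32.3 μg/mL vs MTC 15 μg/mL: exceeds toxic threshold.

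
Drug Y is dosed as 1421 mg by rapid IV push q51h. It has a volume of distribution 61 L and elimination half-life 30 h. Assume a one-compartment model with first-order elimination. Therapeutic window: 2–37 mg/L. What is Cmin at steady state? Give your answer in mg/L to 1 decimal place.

τ/t½ = 51/30 ≈ 1.7, so fraction remaining f = (1/2)^(51/30) ≈ 0.3078.
Accumulation ratio R = 1/(1 − f) ≈ 1/0.6922 ≈ 1.4447.
Each bolus raises the concentration by D/Vd = 1421/61 ≈ 23.295 mg/L.
Cmax,ss = C₀/(1 − f) ≈ 23.295/0.6922 ≈ 33.654 mg/L.
One interval later, Cmin,ss = Cmax,ss·e^(−kτ) ≈ 33.654 × 0.3078 ≈ 10.359 mg/L.
Trough 10.4 mg/L vs MEC 2 mg/L: adequate.

10.4 mg/L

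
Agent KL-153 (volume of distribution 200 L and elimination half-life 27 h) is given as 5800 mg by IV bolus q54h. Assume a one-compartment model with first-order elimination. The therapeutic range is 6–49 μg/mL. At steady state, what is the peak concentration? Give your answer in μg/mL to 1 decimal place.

τ = 54 h = 2 half-lives, so f = (1/2)^2 = 0.25.
At steady state, R = 1/(1 − 0.25) = 4/3.
Single-dose peak C₀ = D/Vd = 5800/200 = 29 μg/mL.
Steady-state peak Cmax,ss = C₀·R = 29 × 4/3 ≈ 38.667 μg/mL.
Peak 38.7 μg/mL vs MTC 49 μg/mL: below toxic threshold.

38.7 μg/mL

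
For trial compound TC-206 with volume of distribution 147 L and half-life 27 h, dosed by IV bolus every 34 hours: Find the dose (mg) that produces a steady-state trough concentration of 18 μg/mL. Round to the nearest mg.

3688 mg

τ/t½ = 34/27 ≈ 1.2593, so f = (1/2)^(34/27) ≈ 0.417758.
Cmin,ss = (D/Vd)·f/(1−f), so D = Cmin,ss·Vd·(1−f)/f.
D = 18 × 147 × (1−f)/f ≈ 18 × 147 × 1.39373 ≈ 3687.81 mg.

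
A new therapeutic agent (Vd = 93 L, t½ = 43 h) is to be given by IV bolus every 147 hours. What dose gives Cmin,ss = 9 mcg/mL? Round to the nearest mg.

8113 mg

τ/t½ = 147/43 ≈ 3.4186, so f = (1/2)^(147/43) ≈ 0.093518.
Cmin,ss = (D/Vd)·f/(1−f), so D = Cmin,ss·Vd·(1−f)/f.
D = 9 × 93 × (1−f)/f ≈ 9 × 93 × 9.69313 ≈ 8113.15 mg.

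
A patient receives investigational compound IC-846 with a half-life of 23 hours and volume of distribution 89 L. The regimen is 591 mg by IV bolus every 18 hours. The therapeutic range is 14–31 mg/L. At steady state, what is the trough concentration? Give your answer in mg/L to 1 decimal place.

9.2 mg/L

τ/t½ = 18/23 ≈ 0.78261, so fraction remaining f = (1/2)^(18/23) ≈ 0.5813.
At steady state, accumulation factor R = 1/(1 − e^(−kτ)) ≈ 2.3883.
Single-dose peak C₀ = D/Vd = 591/89 ≈ 6.640 mg/L.
Steady-state peak Cmax,ss = C₀·R ≈ 6.640 × 2.3883 ≈ 15.858 mg/L.
One interval later, Cmin,ss = Cmax,ss·e^(−kτ) ≈ 15.858 × 0.5813 ≈ 9.218 mg/L.
Trough 9.2 mg/L vs MEC 14 mg/L: subtherapeutic.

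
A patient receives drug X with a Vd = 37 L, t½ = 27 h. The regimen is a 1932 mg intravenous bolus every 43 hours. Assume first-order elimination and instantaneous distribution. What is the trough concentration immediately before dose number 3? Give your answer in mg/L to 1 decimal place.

23.1 mg/L

f = (1/2)^(τ/t½) = (1/2)^(43/27) ≈ 0.3316.
C₀ = D/Vd = 1932/37 ≈ 52.216 mg/L.
Before the 3rd dose, 2 doses have been given. Superposition: Cmin = C₀·(f + f²).
≈ 52.216 × (0.3316 + 0.1100) ≈ 52.216 × 0.4416 ≈ 23.059 mg/L.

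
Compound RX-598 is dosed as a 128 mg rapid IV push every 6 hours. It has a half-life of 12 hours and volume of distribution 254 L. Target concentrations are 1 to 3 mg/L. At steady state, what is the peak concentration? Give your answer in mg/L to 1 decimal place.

τ/t½ = 6/12 ≈ 0.5, so fraction remaining f = (1/2)^(6/12) ≈ 0.7071.
Accumulation ratio R = 1/(1 − f) ≈ 1/0.2929 ≈ 3.4141.
Each bolus raises the concentration by D/Vd = 128/254 ≈ 0.504 mg/L.
Steady-state peak Cmax,ss = C₀·R ≈ 0.504 × 3.4141 ≈ 1.721 mg/L.
Peak 1.7 mg/L vs MTC 3 mg/L: below toxic threshold.

1.7 mg/L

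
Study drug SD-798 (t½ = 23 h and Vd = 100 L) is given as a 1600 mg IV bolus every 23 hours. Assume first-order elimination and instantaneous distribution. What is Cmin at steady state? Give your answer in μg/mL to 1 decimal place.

τ = 23 h = 1 half-life, so f = (1/2)^1 = 0.5.
Accumulation ratio R = 1/(1 − f) = 1/0.5 = 2/1.
Single-dose peak C₀ = D/Vd = 1600/100 = 16 μg/mL.
Steady-state peak Cmax,ss = C₀·R = 16 × 2/1 ≈ 32.000 μg/mL.
Steady-state trough Cmin,ss = Cmax,ss·f ≈ 32.000 × 0.5 ≈ 16.000 μg/mL.

16.0 μg/mL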